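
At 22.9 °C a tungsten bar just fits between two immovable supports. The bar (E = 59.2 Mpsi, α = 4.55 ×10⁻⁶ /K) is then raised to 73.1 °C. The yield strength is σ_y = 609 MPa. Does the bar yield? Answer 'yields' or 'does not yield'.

does not yield

E = 59.2 Mpsi = 408.2 GPa.
ΔT = 50.20 K. Constrained thermal stress σ = E·α·ΔT = 408.2×10³ MPa × 4.55×10⁻⁶ × 50.20 = 93.2 MPa (compressive).
Compare to σ_y = 609 MPa: σ < σ_y, so it does not yield.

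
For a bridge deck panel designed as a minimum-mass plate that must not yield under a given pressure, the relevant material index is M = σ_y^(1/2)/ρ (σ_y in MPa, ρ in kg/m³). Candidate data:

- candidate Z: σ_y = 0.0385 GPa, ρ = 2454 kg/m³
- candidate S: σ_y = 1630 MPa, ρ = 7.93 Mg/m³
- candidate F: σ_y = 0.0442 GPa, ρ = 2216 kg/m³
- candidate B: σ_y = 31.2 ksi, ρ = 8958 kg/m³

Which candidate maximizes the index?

candidate S

In SI units:
  candidate Z: σ_y = 38.50 MPa, ρ = 2454 kg/m³
  candidate S: σ_y = 1630 MPa, ρ = 7930 kg/m³
  candidate F: σ_y = 44.20 MPa, ρ = 2216 kg/m³
  candidate B: σ_y = 215.1 MPa, ρ = 8958 kg/m³
  candidate S: M = 5.09×10⁻³
  candidate F: M = 3.00×10⁻³
  candidate Z: M = 2.53×10⁻³
  candidate B: M = 1.64×10⁻³
The maximum is for candidate S.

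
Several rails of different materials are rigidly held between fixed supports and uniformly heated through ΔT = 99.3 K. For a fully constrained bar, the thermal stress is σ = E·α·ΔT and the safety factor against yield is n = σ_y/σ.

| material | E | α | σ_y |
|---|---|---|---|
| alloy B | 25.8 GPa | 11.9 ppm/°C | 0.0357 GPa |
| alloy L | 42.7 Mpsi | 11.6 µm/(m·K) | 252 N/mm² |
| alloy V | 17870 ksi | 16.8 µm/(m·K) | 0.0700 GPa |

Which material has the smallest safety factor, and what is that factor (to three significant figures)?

In consistent units (E in GPa, α in ×10⁻⁶/K, σ_y in MPa):
  alloy B: E = 25.80, α = 11.9, σ_y = 35.70 → σ = 30.5 MPa, n = 1.17
  alloy L: E = 294.4, α = 11.6, σ_y = 252.0 → σ = 339 MPa, n = 0.743
  alloy V: E = 123.2, α = 16.8, σ_y = 70.00 → σ = 206 MPa, n = 0.341
Alloy V has the lowest safety factor, n = 0.341.

alloy V, n = 0.341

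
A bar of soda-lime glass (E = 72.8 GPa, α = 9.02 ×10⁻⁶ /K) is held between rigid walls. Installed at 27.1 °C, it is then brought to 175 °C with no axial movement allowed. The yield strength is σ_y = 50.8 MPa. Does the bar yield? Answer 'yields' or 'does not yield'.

ΔT = 147.9 K. Constrained thermal stress σ = E·α·ΔT = 72.80×10³ MPa × 9.02×10⁻⁶ × 147.9 = 97.1 MPa (compressive).
Compare to σ_y = 50.8 MPa: σ ≥ σ_y, so it yields.

yields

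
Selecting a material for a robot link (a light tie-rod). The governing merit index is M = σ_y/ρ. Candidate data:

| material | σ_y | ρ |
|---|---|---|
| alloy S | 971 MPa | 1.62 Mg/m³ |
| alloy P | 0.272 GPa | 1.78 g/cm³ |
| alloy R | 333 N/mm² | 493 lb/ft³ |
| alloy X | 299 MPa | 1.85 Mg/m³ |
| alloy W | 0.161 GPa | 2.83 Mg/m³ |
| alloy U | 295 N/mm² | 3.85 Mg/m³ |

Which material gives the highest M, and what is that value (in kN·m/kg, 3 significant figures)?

alloy S, M = 599 kN·m/kg

In SI units:
  alloy S: σ_y = 971.0 MPa, ρ = 1620 kg/m³
  alloy P: σ_y = 272.0 MPa, ρ = 1780 kg/m³
  alloy R: σ_y = 333.0 MPa, ρ = 7897 kg/m³
  alloy X: σ_y = 299.0 MPa, ρ = 1850 kg/m³
  alloy W: σ_y = 161.0 MPa, ρ = 2830 kg/m³
  alloy U: σ_y = 295.0 MPa, ρ = 3850 kg/m³
  alloy S: M = 599 kN·m/kg
  alloy X: M = 162 kN·m/kg
  alloy P: M = 153 kN·m/kg
  alloy U: M = 76.6 kN·m/kg
  alloy W: M = 56.9 kN·m/kg
  alloy R: M = 42.2 kN·m/kg
Alloy S has the largest M.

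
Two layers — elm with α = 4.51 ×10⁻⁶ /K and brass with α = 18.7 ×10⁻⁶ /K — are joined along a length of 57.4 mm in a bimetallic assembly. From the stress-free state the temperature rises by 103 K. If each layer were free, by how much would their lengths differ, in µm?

83.9 µm

Δα = |4.51 − 18.7|×10⁻⁶/K = 14.2×10⁻⁶/K.
ΔL_mismatch = Δα·L·ΔT = 14.2×10⁻⁶ × 57.4 mm × 103.0 K = 83.9 µm.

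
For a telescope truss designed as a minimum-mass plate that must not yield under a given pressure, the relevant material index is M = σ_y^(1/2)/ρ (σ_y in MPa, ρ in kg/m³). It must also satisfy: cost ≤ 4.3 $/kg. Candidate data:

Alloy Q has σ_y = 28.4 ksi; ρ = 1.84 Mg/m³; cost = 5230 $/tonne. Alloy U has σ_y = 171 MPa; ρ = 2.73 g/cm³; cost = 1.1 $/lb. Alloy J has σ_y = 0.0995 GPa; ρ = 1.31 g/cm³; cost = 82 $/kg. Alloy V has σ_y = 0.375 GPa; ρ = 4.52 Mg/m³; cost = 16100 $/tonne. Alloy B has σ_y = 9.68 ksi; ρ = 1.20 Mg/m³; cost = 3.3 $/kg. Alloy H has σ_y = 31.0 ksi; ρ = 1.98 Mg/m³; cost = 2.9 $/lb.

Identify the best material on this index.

Screen on constraints: cost ≤ 4.3 $/kg. Survivors: alloy U, alloy B.
Putting every candidate on a common basis:
  alloy U: σ_y = 171.0 MPa, ρ = 2730 kg/m³
  alloy B: σ_y = 66.74 MPa, ρ = 1200 kg/m³
  alloy B: M = 6.81×10⁻³
  alloy U: M = 4.79×10⁻³
Highest index: alloy B.

alloy B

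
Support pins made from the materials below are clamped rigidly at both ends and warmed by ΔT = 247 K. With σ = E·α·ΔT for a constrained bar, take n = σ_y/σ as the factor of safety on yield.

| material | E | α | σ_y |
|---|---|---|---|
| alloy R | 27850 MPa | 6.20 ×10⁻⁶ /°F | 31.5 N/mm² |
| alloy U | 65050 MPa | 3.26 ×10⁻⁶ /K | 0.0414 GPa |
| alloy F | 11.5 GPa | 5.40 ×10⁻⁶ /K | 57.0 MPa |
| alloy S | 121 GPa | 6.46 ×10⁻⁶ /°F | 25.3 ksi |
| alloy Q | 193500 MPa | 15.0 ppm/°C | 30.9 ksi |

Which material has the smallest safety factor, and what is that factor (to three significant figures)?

Converting E to GPa, α to ×10⁻⁶/K, σ_y to MPa, then σ and n for each:
  alloy R: E = 27.85, α = 11.2, σ_y = 31.50 → σ = 76.8 MPa, n = 0.410
  alloy U: E = 65.05, α = 3.26, σ_y = 41.40 → σ = 52.4 MPa, n = 0.790
  alloy F: E = 11.50, α = 5.40, σ_y = 57.00 → σ = 15.3 MPa, n = 3.72
  alloy S: E = 121.0, α = 11.6, σ_y = 174.4 → σ = 348 MPa, n = 0.502
  alloy Q: E = 193.5, α = 15.0, σ_y = 213.0 → σ = 717 MPa, n = 0.297
Smallest n: alloy Q with n = 0.297.

alloy Q, n = 0.297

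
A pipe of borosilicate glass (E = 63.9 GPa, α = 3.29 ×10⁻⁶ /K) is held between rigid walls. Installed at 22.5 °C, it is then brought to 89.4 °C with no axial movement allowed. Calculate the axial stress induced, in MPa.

14.1 MPa

ΔT = 66.90 K. Constrained thermal stress σ = E·α·ΔT = 63.90×10³ MPa × 3.29×10⁻⁶ × 66.90 = 14.1 MPa (compressive).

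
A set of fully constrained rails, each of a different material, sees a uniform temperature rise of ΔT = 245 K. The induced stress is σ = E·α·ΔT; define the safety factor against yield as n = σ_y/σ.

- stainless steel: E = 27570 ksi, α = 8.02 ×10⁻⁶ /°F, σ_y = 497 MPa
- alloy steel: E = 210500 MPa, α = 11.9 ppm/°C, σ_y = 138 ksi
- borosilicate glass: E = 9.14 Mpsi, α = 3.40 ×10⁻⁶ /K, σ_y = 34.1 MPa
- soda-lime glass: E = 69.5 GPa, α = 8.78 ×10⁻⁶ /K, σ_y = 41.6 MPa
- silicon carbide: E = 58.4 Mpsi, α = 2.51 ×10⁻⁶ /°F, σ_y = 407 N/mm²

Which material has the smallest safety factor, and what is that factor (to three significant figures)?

Converting E to GPa, α to ×10⁻⁶/K, σ_y to MPa, then σ and n for each:
  stainless steel: E = 190.1, α = 14.4, σ_y = 497.0 → σ = 672 MPa, n = 0.739
  alloy steel: E = 210.5, α = 11.9, σ_y = 951.5 → σ = 614 MPa, n = 1.55
  borosilicate glass: E = 63.02, α = 3.40, σ_y = 34.10 → σ = 52.5 MPa, n = 0.650
  soda-lime glass: E = 69.50, α = 8.78, σ_y = 41.60 → σ = 150 MPa, n = 0.278
  silicon carbide: E = 402.7, α = 4.52, σ_y = 407.0 → σ = 446 MPa, n = 0.913
Smallest n: soda-lime glass with n = 0.278.

soda-lime glass, n = 0.278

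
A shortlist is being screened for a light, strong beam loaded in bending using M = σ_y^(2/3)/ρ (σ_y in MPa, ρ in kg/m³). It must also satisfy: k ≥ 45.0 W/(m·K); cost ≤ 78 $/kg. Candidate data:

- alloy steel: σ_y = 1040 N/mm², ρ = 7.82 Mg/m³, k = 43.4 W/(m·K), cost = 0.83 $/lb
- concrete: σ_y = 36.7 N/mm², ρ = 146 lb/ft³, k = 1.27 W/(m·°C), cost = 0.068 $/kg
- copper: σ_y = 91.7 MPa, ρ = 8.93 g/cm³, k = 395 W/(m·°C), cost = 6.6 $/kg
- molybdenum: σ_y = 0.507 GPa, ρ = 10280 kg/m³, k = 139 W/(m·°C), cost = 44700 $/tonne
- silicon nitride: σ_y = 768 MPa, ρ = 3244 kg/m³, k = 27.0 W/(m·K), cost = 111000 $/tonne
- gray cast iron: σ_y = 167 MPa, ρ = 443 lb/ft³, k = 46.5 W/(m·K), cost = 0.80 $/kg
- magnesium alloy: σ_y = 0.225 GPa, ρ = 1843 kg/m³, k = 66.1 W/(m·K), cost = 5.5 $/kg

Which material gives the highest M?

magnesium alloy

Screen on constraints: k ≥ 45.0 W/(m·K); cost ≤ 78 $/kg. Survivors: copper, molybdenum, gray cast iron, magnesium alloy.
Convert each candidate to consistent units, then evaluate M:
  copper: σ_y = 91.70 MPa, ρ = 8930 kg/m³
  molybdenum: σ_y = 507.0 MPa, ρ = 10280 kg/m³
  gray cast iron: σ_y = 167.0 MPa, ρ = 7096 kg/m³
  magnesium alloy: σ_y = 225.0 MPa, ρ = 1843 kg/m³
  magnesium alloy: M = 20.1×10⁻³
  molybdenum: M = 6.19×10⁻³
  gray cast iron: M = 4.27×10⁻³
  copper: M = 2.28×10⁻³
The maximum is for magnesium alloy.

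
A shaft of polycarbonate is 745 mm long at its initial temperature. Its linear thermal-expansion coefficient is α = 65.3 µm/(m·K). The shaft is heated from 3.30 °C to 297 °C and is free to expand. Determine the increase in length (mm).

14.3 mm

ΔT = 297 − 3.30 = 293.7 K.
ΔL = α·L₀·ΔT = 65.3×10⁻⁶ × 745 mm × 293.7 K = 14.3 mm.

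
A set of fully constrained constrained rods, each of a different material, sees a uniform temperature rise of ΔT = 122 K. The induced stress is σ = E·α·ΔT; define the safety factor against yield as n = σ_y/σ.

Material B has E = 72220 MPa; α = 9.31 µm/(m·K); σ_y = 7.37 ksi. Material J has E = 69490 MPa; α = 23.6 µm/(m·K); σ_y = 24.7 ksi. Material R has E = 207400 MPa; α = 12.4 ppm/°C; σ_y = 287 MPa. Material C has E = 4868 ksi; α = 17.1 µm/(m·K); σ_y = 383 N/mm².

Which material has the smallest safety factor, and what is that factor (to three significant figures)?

material B, n = 0.619

Converting E to GPa, α to ×10⁻⁶/K, σ_y to MPa, then σ and n for each:
  material B: E = 72.22, α = 9.31, σ_y = 50.81 → σ = 82.0 MPa, n = 0.619
  material J: E = 69.49, α = 23.6, σ_y = 170.3 → σ = 200 MPa, n = 0.851
  material R: E = 207.4, α = 12.4, σ_y = 287.0 → σ = 314 MPa, n = 0.915
  material C: E = 33.56, α = 17.1, σ_y = 383.0 → σ = 70.0 MPa, n = 5.47
Material B has the lowest safety factor, n = 0.619.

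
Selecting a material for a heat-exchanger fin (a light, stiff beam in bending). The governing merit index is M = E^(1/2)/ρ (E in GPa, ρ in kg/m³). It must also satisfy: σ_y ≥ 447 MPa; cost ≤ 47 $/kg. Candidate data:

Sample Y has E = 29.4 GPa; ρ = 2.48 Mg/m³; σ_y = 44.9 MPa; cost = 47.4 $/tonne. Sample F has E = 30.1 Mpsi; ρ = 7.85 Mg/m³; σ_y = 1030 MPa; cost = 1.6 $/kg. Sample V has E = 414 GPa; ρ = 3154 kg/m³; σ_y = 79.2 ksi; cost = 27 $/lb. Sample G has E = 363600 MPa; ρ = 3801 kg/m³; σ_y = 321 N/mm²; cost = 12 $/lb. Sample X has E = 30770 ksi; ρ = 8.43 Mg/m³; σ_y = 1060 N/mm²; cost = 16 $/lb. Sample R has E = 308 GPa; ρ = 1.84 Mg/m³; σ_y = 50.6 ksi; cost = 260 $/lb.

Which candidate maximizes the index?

sample F

Screen on constraints: σ_y ≥ 447 MPa; cost ≤ 47 $/kg. Survivors: sample F, sample X.
Putting every candidate on a common basis:
  sample F: E = 207.5 GPa, ρ = 7850 kg/m³
  sample X: E = 212.2 GPa, ρ = 8430 kg/m³
  sample F: M = 1.84×10⁻³
  sample X: M = 1.73×10⁻³
The maximum is for sample F.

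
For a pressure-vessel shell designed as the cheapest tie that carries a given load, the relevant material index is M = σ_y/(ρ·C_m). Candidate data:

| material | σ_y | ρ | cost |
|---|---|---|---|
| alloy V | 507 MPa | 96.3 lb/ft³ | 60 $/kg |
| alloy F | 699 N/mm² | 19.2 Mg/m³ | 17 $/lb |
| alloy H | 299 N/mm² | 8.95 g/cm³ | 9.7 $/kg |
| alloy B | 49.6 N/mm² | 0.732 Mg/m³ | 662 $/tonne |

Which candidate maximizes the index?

Putting every candidate on a common basis:
  alloy V: σ_y = 507.0 MPa, ρ = 1543 kg/m³, cost = 60.00 $/kg
  alloy F: σ_y = 699.0 MPa, ρ = 19200 kg/m³, cost = 37.48 $/kg
  alloy H: σ_y = 299.0 MPa, ρ = 8950 kg/m³, cost = 9.700 $/kg
  alloy B: σ_y = 49.60 MPa, ρ = 732.0 kg/m³, cost = 0.6620 $/kg
  alloy B: M = 102 kN·m per $
  alloy V: M = 5.48 kN·m per $
  alloy H: M = 3.44 kN·m per $
  alloy F: M = 0.971 kN·m per $
Highest index: alloy B.

alloy B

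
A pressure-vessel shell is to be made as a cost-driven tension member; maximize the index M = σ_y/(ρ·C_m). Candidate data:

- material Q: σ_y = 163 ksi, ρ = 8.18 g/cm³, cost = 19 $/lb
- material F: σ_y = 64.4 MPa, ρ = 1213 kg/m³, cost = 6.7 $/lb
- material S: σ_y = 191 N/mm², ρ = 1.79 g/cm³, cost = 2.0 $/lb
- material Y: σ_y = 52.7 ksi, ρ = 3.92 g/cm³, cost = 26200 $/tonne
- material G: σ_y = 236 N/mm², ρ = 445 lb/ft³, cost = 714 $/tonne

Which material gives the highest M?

After converting to SI:
  material Q: σ_y = 1124 MPa, ρ = 8180 kg/m³, cost = 41.89 $/kg
  material F: σ_y = 64.40 MPa, ρ = 1213 kg/m³, cost = 14.77 $/kg
  material S: σ_y = 191.0 MPa, ρ = 1790 kg/m³, cost = 4.409 $/kg
  material Y: σ_y = 363.4 MPa, ρ = 3920 kg/m³, cost = 26.20 $/kg
  material G: σ_y = 236.0 MPa, ρ = 7128 kg/m³, cost = 0.7140 $/kg
  material G: M = 46.4 kN·m per $
  material S: M = 24.2 kN·m per $
  material F: M = 3.59 kN·m per $
  material Y: M = 3.54 kN·m per $
  material Q: M = 3.28 kN·m per $
Highest index: material G.

material G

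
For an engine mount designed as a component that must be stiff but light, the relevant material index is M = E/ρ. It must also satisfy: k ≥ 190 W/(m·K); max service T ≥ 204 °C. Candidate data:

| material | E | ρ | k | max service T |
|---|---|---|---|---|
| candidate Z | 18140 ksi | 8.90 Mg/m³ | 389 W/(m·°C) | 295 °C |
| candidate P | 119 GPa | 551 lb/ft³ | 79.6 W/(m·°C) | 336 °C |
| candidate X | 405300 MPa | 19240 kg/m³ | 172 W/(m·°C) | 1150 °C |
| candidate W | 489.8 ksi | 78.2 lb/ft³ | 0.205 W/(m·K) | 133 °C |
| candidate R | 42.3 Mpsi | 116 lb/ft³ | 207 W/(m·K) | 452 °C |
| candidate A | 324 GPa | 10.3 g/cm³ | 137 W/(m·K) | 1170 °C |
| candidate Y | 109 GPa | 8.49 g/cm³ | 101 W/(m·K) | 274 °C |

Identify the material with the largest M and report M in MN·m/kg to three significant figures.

candidate R, M = 157 MN·m/kg

Screen on constraints: k ≥ 190 W/(m·K); max service T ≥ 204 °C. Survivors: candidate Z, candidate R.
In SI units:
  candidate Z: E = 125.1 GPa, ρ = 8900 kg/m³
  candidate R: E = 291.6 GPa, ρ = 1858 kg/m³
  candidate R: M = 157 MN·m/kg
  candidate Z: M = 14.1 MN·m/kg
Candidate R has the largest M.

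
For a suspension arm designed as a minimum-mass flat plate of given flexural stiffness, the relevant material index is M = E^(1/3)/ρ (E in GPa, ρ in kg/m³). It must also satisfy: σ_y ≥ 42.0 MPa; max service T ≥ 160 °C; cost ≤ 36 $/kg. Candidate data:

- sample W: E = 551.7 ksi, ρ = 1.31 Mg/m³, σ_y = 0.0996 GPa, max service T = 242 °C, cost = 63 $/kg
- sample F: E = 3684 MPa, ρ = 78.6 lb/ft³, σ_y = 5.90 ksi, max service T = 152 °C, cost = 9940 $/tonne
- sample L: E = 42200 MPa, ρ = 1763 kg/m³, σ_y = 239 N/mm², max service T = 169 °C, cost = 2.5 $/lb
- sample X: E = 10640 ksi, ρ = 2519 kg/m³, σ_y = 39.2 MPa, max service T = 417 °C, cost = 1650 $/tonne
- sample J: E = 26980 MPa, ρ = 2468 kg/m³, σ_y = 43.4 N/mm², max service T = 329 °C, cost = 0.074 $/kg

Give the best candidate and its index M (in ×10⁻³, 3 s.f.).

Screen on constraints: σ_y ≥ 42.0 MPa; max service T ≥ 160 °C; cost ≤ 36 $/kg. Survivors: sample L, sample J.
Normalizing units and computing the index:
  sample L: E = 42.20 GPa, ρ = 1763 kg/m³
  sample J: E = 26.98 GPa, ρ = 2468 kg/m³
  sample L: M = 1.97×10⁻³
  sample J: M = 1.22×10⁻³
Sample L ranks first.

sample L, M = 1.97×10⁻³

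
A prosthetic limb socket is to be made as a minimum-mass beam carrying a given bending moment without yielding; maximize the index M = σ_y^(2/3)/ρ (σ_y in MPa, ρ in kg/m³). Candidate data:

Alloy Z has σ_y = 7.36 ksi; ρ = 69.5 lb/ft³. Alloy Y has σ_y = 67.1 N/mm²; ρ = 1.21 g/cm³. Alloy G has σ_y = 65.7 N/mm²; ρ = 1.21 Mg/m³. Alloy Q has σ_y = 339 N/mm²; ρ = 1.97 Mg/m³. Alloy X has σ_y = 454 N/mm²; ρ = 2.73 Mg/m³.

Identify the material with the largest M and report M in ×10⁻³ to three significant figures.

alloy Q, M = 24.7×10⁻³

Putting every candidate on a common basis:
  alloy Z: σ_y = 50.75 MPa, ρ = 1113 kg/m³
  alloy Y: σ_y = 67.10 MPa, ρ = 1210 kg/m³
  alloy G: σ_y = 65.70 MPa, ρ = 1210 kg/m³
  alloy Q: σ_y = 339.0 MPa, ρ = 1970 kg/m³
  alloy X: σ_y = 454.0 MPa, ρ = 2730 kg/m³
  alloy Q: M = 24.7×10⁻³
  alloy X: M = 21.6×10⁻³
  alloy Y: M = 13.6×10⁻³
  alloy G: M = 13.5×10⁻³
  alloy Z: M = 12.3×10⁻³
The maximum is for alloy Q.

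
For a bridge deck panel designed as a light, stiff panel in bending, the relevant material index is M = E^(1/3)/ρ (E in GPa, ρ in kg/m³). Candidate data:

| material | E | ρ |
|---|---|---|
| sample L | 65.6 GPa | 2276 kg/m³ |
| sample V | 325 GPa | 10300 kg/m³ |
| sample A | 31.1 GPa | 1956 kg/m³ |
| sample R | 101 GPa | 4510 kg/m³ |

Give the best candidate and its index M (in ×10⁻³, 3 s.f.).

Per-candidate index values:
  sample L: M = 1.77×10⁻³
  sample A: M = 1.61×10⁻³
  sample R: M = 1.03×10⁻³
  sample V: M = 0.668×10⁻³
Sample L ranks first.

sample L, M = 1.77×10⁻³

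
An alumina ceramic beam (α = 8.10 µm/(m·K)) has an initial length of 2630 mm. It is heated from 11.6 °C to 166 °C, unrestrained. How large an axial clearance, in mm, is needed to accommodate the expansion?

3.29 mm

ΔT = 166 − 11.6 = 154.4 K.
ΔL = α·L₀·ΔT = 8.10×10⁻⁶ × 2630 mm × 154.4 K = 3.29 mm.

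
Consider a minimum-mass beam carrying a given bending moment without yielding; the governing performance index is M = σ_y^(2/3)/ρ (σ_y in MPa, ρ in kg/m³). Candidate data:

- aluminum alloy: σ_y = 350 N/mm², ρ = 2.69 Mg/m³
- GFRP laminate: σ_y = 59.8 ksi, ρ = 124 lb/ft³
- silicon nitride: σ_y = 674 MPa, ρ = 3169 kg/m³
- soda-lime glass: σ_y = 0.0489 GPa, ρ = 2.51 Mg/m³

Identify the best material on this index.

GFRP laminate

Normalizing units and computing the index:
  aluminum alloy: σ_y = 350.0 MPa, ρ = 2690 kg/m³
  GFRP laminate: σ_y = 412.3 MPa, ρ = 1986 kg/m³
  silicon nitride: σ_y = 674.0 MPa, ρ = 3169 kg/m³
  soda-lime glass: σ_y = 48.90 MPa, ρ = 2510 kg/m³
  GFRP laminate: M = 27.9×10⁻³
  silicon nitride: M = 24.3×10⁻³
  aluminum alloy: M = 18.5×10⁻³
  soda-lime glass: M = 5.33×10⁻³
The maximum is for GFRP laminate.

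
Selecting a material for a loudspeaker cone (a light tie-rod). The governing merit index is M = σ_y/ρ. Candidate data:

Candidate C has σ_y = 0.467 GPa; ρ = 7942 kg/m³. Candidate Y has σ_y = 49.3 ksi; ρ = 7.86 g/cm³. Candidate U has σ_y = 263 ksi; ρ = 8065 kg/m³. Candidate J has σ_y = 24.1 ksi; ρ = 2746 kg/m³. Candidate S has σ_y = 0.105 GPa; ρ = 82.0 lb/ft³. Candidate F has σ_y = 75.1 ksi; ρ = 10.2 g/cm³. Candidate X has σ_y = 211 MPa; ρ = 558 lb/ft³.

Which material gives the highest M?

After converting to SI:
  candidate C: σ_y = 467.0 MPa, ρ = 7942 kg/m³
  candidate Y: σ_y = 339.9 MPa, ρ = 7860 kg/m³
  candidate U: σ_y = 1813 MPa, ρ = 8065 kg/m³
  candidate J: σ_y = 166.2 MPa, ρ = 2746 kg/m³
  candidate S: σ_y = 105.0 MPa, ρ = 1314 kg/m³
  candidate F: σ_y = 517.8 MPa, ρ = 10200 kg/m³
  candidate X: σ_y = 211.0 MPa, ρ = 8938 kg/m³
  candidate U: M = 225 kN·m/kg
  candidate S: M = 79.9 kN·m/kg
  candidate J: M = 60.5 kN·m/kg
  candidate C: M = 58.8 kN·m/kg
  candidate F: M = 50.8 kN·m/kg
  candidate Y: M = 43.2 kN·m/kg
  candidate X: M = 23.6 kN·m/kg
Highest index: candidate U.

candidate U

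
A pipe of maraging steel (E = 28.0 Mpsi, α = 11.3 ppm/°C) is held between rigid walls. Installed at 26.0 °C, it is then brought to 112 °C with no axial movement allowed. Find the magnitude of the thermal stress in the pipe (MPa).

E = 28.0 Mpsi = 193.1 GPa.
ΔT = 86.00 K. Constrained thermal stress σ = E·α·ΔT = 193.1×10³ MPa × 11.3×10⁻⁶ × 86.00 = 188 MPa (compressive).

188 MPa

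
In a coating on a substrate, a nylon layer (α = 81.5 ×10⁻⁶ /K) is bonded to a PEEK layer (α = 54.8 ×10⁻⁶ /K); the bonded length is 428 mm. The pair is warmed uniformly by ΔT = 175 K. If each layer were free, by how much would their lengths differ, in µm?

2000 µm

Δα = |81.5 − 54.8|×10⁻⁶/K = 26.7×10⁻⁶/K.
ΔL_mismatch = Δα·L·ΔT = 26.7×10⁻⁶ × 428.0 mm × 175.0 K = 2000 µm.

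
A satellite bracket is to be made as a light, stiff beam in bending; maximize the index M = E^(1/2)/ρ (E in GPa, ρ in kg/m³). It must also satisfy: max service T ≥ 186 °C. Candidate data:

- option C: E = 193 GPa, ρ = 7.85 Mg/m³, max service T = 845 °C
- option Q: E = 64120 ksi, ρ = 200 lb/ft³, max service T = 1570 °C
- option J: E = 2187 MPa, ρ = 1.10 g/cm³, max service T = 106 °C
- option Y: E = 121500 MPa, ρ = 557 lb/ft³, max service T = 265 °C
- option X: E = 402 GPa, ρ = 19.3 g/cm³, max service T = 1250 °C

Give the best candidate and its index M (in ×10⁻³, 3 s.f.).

Screen on constraints: max service T ≥ 186 °C. Survivors: option C, option Q, option Y, option X.
Normalizing units and computing the index:
  option C: E = 193.0 GPa, ρ = 7850 kg/m³
  option Q: E = 442.1 GPa, ρ = 3204 kg/m³
  option Y: E = 121.5 GPa, ρ = 8922 kg/m³
  option X: E = 402.0 GPa, ρ = 19300 kg/m³
  option Q: M = 6.56×10⁻³
  option C: M = 1.77×10⁻³
  option Y: M = 1.24×10⁻³
  option X: M = 1.04×10⁻³
Option Q has the largest M.

option Q, M = 6.56×10⁻³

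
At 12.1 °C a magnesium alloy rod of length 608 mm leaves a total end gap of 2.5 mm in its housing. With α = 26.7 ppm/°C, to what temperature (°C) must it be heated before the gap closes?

α·L₀·ΔT = 2.5 mm ⇒ ΔT = 2.5 / (26.7×10⁻⁶ × 608.0) = 154.0 K.
T = 12.1 + 154.0 = 166.1 °C.

166 °C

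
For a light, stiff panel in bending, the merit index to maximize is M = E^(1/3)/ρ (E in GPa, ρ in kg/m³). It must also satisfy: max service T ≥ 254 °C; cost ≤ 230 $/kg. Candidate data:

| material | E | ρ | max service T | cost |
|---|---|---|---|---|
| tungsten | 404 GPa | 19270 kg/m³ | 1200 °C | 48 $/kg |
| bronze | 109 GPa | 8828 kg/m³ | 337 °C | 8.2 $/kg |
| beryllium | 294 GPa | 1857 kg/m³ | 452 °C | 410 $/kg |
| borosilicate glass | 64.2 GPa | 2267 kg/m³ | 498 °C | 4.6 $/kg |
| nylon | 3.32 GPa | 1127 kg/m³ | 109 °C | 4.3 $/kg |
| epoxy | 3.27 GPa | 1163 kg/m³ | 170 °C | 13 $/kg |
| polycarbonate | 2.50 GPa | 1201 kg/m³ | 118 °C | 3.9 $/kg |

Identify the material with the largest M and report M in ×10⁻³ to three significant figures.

borosilicate glass, M = 1.77×10⁻³

Screen on constraints: max service T ≥ 254 °C; cost ≤ 230 $/kg. Survivors: tungsten, bronze, borosilicate glass.
Per-candidate index values:
  borosilicate glass: M = 1.77×10⁻³
  bronze: M = 0.541×10⁻³
  tungsten: M = 0.384×10⁻³
The maximum is for borosilicate glass.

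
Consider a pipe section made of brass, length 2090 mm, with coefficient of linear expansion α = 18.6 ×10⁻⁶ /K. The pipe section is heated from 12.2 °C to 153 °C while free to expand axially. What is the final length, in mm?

2095.5 mm

ΔT = 153 − 12.2 = 140.8 K.
ΔL = α·L₀·ΔT = 18.6×10⁻⁶ × 2090 mm × 140.8 K = 5.47 mm.
L = L₀ + ΔL = 2090 + 5.47 = 2095.5 mm.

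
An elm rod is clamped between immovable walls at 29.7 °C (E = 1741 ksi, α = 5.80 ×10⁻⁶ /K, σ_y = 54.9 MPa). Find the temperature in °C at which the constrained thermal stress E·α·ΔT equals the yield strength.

E = 1741 ksi = 12.00 GPa.
E·α·ΔT = 54.90 MPa ⇒ ΔT = 54.90 / (12.00×10³ × 5.80×10⁻⁶) = 788.5 K.
T = 29.7 + 788.5 = 818.2 °C.

818 °C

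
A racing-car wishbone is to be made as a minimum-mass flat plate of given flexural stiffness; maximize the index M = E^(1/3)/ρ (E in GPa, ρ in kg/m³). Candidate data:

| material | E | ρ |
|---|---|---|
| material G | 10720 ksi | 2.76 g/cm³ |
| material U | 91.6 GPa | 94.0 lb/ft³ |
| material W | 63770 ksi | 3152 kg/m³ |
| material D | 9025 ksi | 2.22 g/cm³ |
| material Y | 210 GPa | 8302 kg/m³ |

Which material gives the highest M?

material U

Normalizing units and computing the index:
  material G: E = 73.91 GPa, ρ = 2760 kg/m³
  material U: E = 91.60 GPa, ρ = 1506 kg/m³
  material W: E = 439.7 GPa, ρ = 3152 kg/m³
  material D: E = 62.23 GPa, ρ = 2220 kg/m³
  material Y: E = 210.0 GPa, ρ = 8302 kg/m³
  material U: M = 2.99×10⁻³
  material W: M = 2.41×10⁻³
  material D: M = 1.78×10⁻³
  material G: M = 1.52×10⁻³
  material Y: M = 0.716×10⁻³
Highest index: material U.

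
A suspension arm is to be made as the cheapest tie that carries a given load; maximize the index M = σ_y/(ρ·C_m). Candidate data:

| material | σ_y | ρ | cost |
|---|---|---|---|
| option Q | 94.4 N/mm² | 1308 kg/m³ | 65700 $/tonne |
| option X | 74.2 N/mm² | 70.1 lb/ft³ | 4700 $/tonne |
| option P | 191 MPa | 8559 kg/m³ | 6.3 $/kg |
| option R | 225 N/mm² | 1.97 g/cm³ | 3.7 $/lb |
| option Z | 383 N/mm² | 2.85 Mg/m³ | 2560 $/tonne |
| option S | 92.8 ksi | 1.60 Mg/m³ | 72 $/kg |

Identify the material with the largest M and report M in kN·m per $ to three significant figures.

Convert each candidate to consistent units, then evaluate M:
  option Q: σ_y = 94.40 MPa, ρ = 1308 kg/m³, cost = 65.70 $/kg
  option X: σ_y = 74.20 MPa, ρ = 1123 kg/m³, cost = 4.700 $/kg
  option P: σ_y = 191.0 MPa, ρ = 8559 kg/m³, cost = 6.300 $/kg
  option R: σ_y = 225.0 MPa, ρ = 1970 kg/m³, cost = 8.157 $/kg
  option Z: σ_y = 383.0 MPa, ρ = 2850 kg/m³, cost = 2.560 $/kg
  option S: σ_y = 639.8 MPa, ρ = 1600 kg/m³, cost = 72.00 $/kg
  option Z: M = 52.5 kN·m per $
  option X: M = 14.1 kN·m per $
  option R: M = 14.0 kN·m per $
  option S: M = 5.55 kN·m per $
  option P: M = 3.54 kN·m per $
  option Q: M = 1.10 kN·m per $
Option Z ranks first.

option Z, M = 52.5 kN·m per $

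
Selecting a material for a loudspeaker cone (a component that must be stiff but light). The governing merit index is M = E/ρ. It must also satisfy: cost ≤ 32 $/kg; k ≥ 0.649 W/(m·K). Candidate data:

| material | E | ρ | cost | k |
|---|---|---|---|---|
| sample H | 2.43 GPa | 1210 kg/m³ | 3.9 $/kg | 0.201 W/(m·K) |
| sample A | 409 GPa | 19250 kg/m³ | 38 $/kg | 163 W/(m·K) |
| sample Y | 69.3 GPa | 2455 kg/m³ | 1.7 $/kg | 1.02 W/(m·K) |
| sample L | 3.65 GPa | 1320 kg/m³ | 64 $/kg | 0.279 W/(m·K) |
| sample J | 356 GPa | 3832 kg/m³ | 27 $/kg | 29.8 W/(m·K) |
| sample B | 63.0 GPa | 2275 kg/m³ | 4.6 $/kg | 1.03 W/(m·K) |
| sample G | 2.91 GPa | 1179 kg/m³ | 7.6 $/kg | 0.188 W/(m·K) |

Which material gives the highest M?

Screen on constraints: cost ≤ 32 $/kg; k ≥ 0.649 W/(m·K). Survivors: sample Y, sample J, sample B.
Computing M directly (units already consistent):
  sample J: M = 92.9 MN·m/kg
  sample Y: M = 28.2 MN·m/kg
  sample B: M = 27.7 MN·m/kg
The maximum is for sample J.

sample J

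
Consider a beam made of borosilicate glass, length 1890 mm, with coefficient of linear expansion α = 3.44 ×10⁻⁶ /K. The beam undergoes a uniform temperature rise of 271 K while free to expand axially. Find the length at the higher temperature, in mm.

1891.8 mm

ΔL = α·L₀·ΔT = 3.44×10⁻⁶ × 1890 mm × 271.0 K = 1.76 mm.
L = L₀ + ΔL = 1890 + 1.76 = 1891.8 mm.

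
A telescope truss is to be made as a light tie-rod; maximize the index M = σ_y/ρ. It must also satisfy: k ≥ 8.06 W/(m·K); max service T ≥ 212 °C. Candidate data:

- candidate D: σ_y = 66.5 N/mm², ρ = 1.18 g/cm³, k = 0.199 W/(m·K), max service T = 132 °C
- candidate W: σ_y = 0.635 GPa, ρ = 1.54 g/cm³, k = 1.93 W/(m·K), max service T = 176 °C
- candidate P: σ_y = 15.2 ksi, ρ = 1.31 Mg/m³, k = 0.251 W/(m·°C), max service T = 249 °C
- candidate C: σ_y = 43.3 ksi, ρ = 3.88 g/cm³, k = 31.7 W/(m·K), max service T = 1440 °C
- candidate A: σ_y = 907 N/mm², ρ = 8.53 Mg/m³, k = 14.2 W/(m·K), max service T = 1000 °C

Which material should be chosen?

candidate A

Screen on constraints: k ≥ 8.06 W/(m·K); max service T ≥ 212 °C. Survivors: candidate C, candidate A.
Convert each candidate to consistent units, then evaluate M:
  candidate C: σ_y = 298.5 MPa, ρ = 3880 kg/m³
  candidate A: σ_y = 907.0 MPa, ρ = 8530 kg/m³
  candidate A: M = 106 kN·m/kg
  candidate C: M = 76.9 kN·m/kg
Candidate A has the largest M.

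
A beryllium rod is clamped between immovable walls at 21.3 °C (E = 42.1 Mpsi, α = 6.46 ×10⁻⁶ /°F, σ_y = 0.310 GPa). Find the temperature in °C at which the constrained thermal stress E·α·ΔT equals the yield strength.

113 °C

E = 42.1 Mpsi = 290.3 GPa.
α = 6.46×10⁻⁶/°F × 9/5 = 11.6×10⁻⁶/K.
σ_y = 0.310 GPa = 310.0 MPa.
E·α·ΔT = 310.0 MPa ⇒ ΔT = 310.0 / (290.3×10³ × 11.6×10⁻⁶) = 91.84 K.
T = 21.3 + 91.84 = 113.1 °C.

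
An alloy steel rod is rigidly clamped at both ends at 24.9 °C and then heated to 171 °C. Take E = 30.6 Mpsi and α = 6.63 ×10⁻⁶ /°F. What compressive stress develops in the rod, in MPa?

368 MPa

E = 30.6 Mpsi = 211.0 GPa.
α = 6.63×10⁻⁶/°F × 9/5 = 11.9×10⁻⁶/K.
ΔT = 146.1 K. Constrained thermal stress σ = E·α·ΔT = 211.0×10³ MPa × 11.9×10⁻⁶ × 146.1 = 368 MPa (compressive).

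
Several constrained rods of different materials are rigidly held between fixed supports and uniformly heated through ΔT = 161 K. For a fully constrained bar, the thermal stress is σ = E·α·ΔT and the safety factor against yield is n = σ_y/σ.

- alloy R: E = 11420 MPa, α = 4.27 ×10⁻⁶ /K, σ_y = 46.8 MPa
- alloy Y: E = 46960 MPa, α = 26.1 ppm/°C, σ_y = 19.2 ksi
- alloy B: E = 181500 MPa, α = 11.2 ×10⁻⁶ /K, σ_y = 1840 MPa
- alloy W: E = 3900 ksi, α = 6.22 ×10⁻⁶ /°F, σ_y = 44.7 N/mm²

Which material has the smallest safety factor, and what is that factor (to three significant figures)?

alloy Y, n = 0.671

Per material, after unit conversion:
  alloy R: E = 11.42, α = 4.27, σ_y = 46.80 → σ = 7.85 MPa, n = 5.96
  alloy Y: E = 46.96, α = 26.1, σ_y = 132.4 → σ = 197 MPa, n = 0.671
  alloy B: E = 181.5, α = 11.2, σ_y = 1840 → σ = 327 MPa, n = 5.62
  alloy W: E = 26.89, α = 11.2, σ_y = 44.70 → σ = 48.5 MPa, n = 0.922
The minimum is alloy Y at n = 0.671.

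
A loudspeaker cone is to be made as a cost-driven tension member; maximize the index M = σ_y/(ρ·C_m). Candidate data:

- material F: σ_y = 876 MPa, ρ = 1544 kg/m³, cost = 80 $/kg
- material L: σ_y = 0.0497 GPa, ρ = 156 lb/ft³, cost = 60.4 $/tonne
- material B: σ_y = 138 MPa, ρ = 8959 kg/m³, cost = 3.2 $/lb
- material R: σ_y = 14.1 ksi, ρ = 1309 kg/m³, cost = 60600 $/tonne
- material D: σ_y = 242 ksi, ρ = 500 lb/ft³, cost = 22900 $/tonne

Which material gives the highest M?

Putting every candidate on a common basis:
  material F: σ_y = 876.0 MPa, ρ = 1544 kg/m³, cost = 80.00 $/kg
  material L: σ_y = 49.70 MPa, ρ = 2499 kg/m³, cost = 0.06040 $/kg
  material B: σ_y = 138.0 MPa, ρ = 8959 kg/m³, cost = 7.055 $/kg
  material R: σ_y = 97.22 MPa, ρ = 1309 kg/m³, cost = 60.60 $/kg
  material D: σ_y = 1669 MPa, ρ = 8009 kg/m³, cost = 22.90 $/kg
  material L: M = 329 kN·m per $
  material D: M = 9.10 kN·m per $
  material F: M = 7.09 kN·m per $
  material B: M = 2.18 kN·m per $
  material R: M = 1.23 kN·m per $
The maximum is for material L.

material L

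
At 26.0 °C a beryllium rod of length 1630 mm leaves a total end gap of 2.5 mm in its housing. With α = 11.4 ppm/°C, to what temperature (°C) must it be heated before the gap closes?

α·L₀·ΔT = 2.5 mm ⇒ ΔT = 2.5 / (11.4×10⁻⁶ × 1630.0) = 134.5 K.
T = 26.0 + 134.5 = 160.5 °C.

161 °C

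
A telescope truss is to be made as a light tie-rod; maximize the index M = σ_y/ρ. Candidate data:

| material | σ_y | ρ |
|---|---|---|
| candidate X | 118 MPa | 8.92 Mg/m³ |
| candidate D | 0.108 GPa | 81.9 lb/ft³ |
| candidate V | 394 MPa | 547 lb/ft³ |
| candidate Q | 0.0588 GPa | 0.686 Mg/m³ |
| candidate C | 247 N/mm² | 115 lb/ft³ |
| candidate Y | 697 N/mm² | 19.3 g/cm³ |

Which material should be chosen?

After converting to SI:
  candidate X: σ_y = 118.0 MPa, ρ = 8920 kg/m³
  candidate D: σ_y = 108.0 MPa, ρ = 1312 kg/m³
  candidate V: σ_y = 394.0 MPa, ρ = 8762 kg/m³
  candidate Q: σ_y = 58.80 MPa, ρ = 686.0 kg/m³
  candidate C: σ_y = 247.0 MPa, ρ = 1842 kg/m³
  candidate Y: σ_y = 697.0 MPa, ρ = 19300 kg/m³
  candidate C: M = 134 kN·m/kg
  candidate Q: M = 85.7 kN·m/kg
  candidate D: M = 82.3 kN·m/kg
  candidate V: M = 45.0 kN·m/kg
  candidate Y: M = 36.1 kN·m/kg
  candidate X: M = 13.2 kN·m/kg
Candidate C ranks first.

candidate C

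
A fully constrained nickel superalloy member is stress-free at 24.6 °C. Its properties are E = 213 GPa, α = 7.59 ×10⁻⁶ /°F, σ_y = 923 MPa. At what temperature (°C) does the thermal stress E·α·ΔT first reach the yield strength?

342 °C

α = 7.59×10⁻⁶/°F × 9/5 = 13.7×10⁻⁶/K.
E·α·ΔT = 923.0 MPa ⇒ ΔT = 923.0 / (213.0×10³ × 13.7×10⁻⁶) = 317.2 K.
T = 24.6 + 317.2 = 341.8 °C.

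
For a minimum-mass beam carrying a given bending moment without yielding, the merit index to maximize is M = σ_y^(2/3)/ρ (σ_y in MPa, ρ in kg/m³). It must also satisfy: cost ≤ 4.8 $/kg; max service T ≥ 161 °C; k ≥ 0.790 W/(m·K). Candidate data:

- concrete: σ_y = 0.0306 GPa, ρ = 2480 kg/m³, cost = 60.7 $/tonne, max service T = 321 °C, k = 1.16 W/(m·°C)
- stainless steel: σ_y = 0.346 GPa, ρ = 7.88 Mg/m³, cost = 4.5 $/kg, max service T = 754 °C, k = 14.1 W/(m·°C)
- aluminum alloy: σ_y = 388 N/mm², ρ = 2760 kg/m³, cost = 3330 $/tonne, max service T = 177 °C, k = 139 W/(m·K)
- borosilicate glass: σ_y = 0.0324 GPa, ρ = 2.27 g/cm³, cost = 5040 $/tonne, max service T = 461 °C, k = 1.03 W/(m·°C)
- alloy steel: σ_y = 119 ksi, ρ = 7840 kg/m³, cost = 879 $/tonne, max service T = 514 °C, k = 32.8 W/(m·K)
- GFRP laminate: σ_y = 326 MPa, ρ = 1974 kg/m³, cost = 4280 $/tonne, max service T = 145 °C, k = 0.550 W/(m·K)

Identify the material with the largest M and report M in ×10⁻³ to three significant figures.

Screen on constraints: cost ≤ 4.8 $/kg; max service T ≥ 161 °C; k ≥ 0.790 W/(m·K). Survivors: concrete, stainless steel, aluminum alloy, alloy steel.
Normalizing units and computing the index:
  concrete: σ_y = 30.60 MPa, ρ = 2480 kg/m³
  stainless steel: σ_y = 346.0 MPa, ρ = 7880 kg/m³
  aluminum alloy: σ_y = 388.0 MPa, ρ = 2760 kg/m³
  alloy steel: σ_y = 820.5 MPa, ρ = 7840 kg/m³
  aluminum alloy: M = 19.3×10⁻³
  alloy steel: M = 11.2×10⁻³
  stainless steel: M = 6.25×10⁻³
  concrete: M = 3.94×10⁻³
Aluminum alloy has the largest M.

aluminum alloy, M = 19.3×10⁻³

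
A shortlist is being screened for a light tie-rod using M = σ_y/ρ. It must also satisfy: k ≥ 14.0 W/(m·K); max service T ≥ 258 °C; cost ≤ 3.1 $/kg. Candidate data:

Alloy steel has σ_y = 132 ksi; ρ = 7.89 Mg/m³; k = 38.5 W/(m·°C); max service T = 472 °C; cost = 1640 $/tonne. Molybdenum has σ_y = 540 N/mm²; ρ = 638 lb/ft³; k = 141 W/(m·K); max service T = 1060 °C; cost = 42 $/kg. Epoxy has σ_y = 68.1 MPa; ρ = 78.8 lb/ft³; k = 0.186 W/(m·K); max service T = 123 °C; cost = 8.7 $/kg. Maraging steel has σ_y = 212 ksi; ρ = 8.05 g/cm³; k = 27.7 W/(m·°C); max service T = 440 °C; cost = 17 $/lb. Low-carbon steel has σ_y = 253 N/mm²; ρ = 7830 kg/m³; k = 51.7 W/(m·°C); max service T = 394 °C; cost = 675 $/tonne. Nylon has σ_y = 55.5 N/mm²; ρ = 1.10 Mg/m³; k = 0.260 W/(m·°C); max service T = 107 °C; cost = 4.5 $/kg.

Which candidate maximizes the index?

Screen on constraints: k ≥ 14.0 W/(m·K); max service T ≥ 258 °C; cost ≤ 3.1 $/kg. Survivors: alloy steel, low-carbon steel.
In SI units:
  alloy steel: σ_y = 910.1 MPa, ρ = 7890 kg/m³
  low-carbon steel: σ_y = 253.0 MPa, ρ = 7830 kg/m³
  alloy steel: M = 115 kN·m/kg
  low-carbon steel: M = 32.3 kN·m/kg
The maximum is for alloy steel.

alloy steel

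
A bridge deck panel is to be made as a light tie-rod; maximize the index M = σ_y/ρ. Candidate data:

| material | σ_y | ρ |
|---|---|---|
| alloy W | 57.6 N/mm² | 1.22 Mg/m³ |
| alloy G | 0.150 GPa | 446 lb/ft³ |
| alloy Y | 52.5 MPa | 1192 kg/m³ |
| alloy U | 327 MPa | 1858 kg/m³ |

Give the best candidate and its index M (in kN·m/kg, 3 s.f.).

alloy U, M = 176 kN·m/kg

After converting to SI:
  alloy W: σ_y = 57.60 MPa, ρ = 1220 kg/m³
  alloy G: σ_y = 150.0 MPa, ρ = 7144 kg/m³
  alloy Y: σ_y = 52.50 MPa, ρ = 1192 kg/m³
  alloy U: σ_y = 327.0 MPa, ρ = 1858 kg/m³
  alloy U: M = 176 kN·m/kg
  alloy W: M = 47.2 kN·m/kg
  alloy Y: M = 44.0 kN·m/kg
  alloy G: M = 21.0 kN·m/kg
Alloy U has the largest M.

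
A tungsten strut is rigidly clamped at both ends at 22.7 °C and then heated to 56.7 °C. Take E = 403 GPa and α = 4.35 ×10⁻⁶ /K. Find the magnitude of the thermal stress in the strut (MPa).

59.6 MPa

ΔT = 34.00 K. Constrained thermal stress σ = E·α·ΔT = 403.0×10³ MPa × 4.35×10⁻⁶ × 34.00 = 59.6 MPa (compressive).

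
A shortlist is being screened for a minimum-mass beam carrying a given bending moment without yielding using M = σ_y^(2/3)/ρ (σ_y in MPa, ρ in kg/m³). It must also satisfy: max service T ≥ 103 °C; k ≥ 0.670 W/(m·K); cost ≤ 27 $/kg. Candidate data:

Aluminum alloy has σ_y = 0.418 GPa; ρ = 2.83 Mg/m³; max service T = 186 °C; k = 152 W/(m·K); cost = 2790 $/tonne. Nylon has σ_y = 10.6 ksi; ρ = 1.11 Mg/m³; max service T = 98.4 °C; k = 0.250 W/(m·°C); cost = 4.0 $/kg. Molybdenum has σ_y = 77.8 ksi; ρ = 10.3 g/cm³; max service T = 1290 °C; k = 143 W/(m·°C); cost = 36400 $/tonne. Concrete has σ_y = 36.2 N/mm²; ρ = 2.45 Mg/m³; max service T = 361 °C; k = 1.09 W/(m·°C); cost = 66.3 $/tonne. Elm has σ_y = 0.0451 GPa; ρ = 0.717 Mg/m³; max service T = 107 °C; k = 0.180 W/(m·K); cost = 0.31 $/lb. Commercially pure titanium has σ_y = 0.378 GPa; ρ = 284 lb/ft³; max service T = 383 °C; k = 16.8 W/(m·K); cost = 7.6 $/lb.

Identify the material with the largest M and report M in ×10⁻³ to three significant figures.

aluminum alloy, M = 19.8×10⁻³

Screen on constraints: max service T ≥ 103 °C; k ≥ 0.670 W/(m·K); cost ≤ 27 $/kg. Survivors: aluminum alloy, concrete, commercially pure titanium.
Putting every candidate on a common basis:
  aluminum alloy: σ_y = 418.0 MPa, ρ = 2830 kg/m³
  concrete: σ_y = 36.20 MPa, ρ = 2450 kg/m³
  commercially pure titanium: σ_y = 378.0 MPa, ρ = 4549 kg/m³
  aluminum alloy: M = 19.8×10⁻³
  commercially pure titanium: M = 11.5×10⁻³
  concrete: M = 4.47×10⁻³
Aluminum alloy ranks first.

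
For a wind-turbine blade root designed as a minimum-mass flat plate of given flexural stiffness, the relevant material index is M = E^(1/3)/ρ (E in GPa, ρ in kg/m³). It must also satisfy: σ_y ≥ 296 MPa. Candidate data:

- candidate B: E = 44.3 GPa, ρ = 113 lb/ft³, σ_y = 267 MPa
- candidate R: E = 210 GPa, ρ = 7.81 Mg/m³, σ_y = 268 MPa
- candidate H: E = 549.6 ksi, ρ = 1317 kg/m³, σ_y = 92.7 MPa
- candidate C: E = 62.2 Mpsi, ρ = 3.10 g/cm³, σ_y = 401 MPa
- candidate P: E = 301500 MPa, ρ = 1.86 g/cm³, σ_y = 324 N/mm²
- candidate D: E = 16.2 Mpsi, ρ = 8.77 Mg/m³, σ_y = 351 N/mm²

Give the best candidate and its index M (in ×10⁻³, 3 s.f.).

candidate P, M = 3.61×10⁻³

Screen on constraints: σ_y ≥ 296 MPa. Survivors: candidate C, candidate P, candidate D.
Putting every candidate on a common basis:
  candidate C: E = 428.9 GPa, ρ = 3100 kg/m³
  candidate P: E = 301.5 GPa, ρ = 1860 kg/m³
  candidate D: E = 111.7 GPa, ρ = 8770 kg/m³
  candidate P: M = 3.61×10⁻³
  candidate C: M = 2.43×10⁻³
  candidate D: M = 0.549×10⁻³
Candidate P ranks first.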